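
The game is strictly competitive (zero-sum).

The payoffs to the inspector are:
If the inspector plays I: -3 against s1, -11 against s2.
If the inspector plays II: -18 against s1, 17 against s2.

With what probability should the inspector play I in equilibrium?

Row minima are -11 and -18, so the inspector's maximin is -11; column maxima are -3 and 17, so the inspectee's minimax is -3. These differ, so the equilibrium is in mixed strategies.
Let the inspector play I with probability p. The inspectee is indifferent when −3p − 18(1−p) = −11p + 17(1−p), giving p = 35/43.

35/43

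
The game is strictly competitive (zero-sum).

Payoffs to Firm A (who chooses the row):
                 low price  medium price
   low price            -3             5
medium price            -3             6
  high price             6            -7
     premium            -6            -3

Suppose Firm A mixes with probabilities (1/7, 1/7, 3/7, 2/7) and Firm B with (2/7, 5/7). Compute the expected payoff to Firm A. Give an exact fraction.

Against (2/7, 5/7), each row's expected payoff is low price: 19/7; medium price: 24/7; high price: -23/7; premium: -27/7.
Taking the (1/7, 1/7, 3/7, 2/7)-weighted average: (1/7)·(19/7) + (1/7)·(24/7) + (3/7)·(-23/7) + (2/7)·(-27/7) = -80/49.

-80/49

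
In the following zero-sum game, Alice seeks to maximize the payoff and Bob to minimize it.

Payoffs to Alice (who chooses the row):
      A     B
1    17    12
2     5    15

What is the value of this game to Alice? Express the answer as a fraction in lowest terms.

Row minima are 12 and 5, so Alice's maximin is 12; column maxima are 17 and 15, so Bob's minimax is 15. These differ, so the equilibrium is in mixed strategies.
Let Alice play 1 with probability p. Bob is indifferent when 17p + 5(1−p) = 12p + 15(1−p), giving p = 2/3.
Let Bob play A with probability q. Alice is indifferent when 17q + 12(1−q) = 5q + 15(1−q), giving q = 1/5.
The value is 17·(1/5) + (12)·(4/5) = 13.

13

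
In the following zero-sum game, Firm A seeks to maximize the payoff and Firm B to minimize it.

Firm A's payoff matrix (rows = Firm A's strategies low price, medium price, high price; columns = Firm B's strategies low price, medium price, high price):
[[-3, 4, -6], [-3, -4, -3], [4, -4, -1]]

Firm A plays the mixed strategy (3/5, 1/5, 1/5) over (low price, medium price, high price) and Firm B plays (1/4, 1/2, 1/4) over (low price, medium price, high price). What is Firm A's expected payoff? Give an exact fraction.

Against (1/4, 1/2, 1/4), each row's expected payoff is low price: -1/4; medium price: -7/2; high price: -5/4.
Taking the (3/5, 1/5, 1/5)-weighted average: (3/5)·(-1/4) + (1/5)·(-7/2) + (1/5)·(-5/4) = -11/10.

-11/10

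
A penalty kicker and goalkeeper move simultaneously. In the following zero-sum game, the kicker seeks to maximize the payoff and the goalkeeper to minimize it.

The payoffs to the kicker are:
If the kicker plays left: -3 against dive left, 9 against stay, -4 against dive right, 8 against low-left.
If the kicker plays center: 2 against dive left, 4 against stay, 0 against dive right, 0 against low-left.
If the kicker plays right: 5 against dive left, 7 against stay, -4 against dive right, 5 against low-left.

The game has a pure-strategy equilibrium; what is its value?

Row minima: -4, 0, -4 → the kicker's maximin is 0.
Column maxima: 5, 9, 0, 8 → the goalkeeper's minimax is 0.
They coincide at (center, dive right), so the value is 0.

0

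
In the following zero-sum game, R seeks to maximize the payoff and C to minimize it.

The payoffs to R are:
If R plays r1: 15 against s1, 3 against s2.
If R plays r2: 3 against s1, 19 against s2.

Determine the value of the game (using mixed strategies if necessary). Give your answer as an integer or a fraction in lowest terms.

Row minima are 3 and 3, so R's maximin is 3; column maxima are 15 and 19, so C's minimax is 15. These differ, so the equilibrium is in mixed strategies.
Let R play r1 with probability p. C is indifferent when 15p + 3(1−p) = 3p + 19(1−p), giving p = 4/7.
Let C play s1 with probability q. R is indifferent when 15q + 3(1−q) = 3q + 19(1−q), giving q = 4/7.
The value is 15·(4/7) + (3)·(3/7) = 69/7.

69/7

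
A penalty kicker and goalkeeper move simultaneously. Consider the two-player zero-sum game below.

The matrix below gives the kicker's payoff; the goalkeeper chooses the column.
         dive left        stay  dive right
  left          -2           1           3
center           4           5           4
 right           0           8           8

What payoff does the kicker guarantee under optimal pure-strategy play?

4

Row minima: -2, 4, 0 → the kicker's maximin is 4.
Column maxima: 4, 8, 8 → the goalkeeper's minimax is 4.
They coincide at (center, dive left), so the value is 4.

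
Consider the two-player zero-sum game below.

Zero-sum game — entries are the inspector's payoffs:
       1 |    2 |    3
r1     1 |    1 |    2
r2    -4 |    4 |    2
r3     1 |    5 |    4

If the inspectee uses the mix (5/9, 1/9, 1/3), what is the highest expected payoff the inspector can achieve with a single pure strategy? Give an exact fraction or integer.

r1: (1)·(5/9) + (1)·(1/9) + (2)·(1/3) = 4/3.
r2: (-4)·(5/9) + (4)·(1/9) + (2)·(1/3) = -10/9.
r3: (1)·(5/9) + (5)·(1/9) + (4)·(1/3) = 22/9.
The best pure response is r3 with expected payoff 22/9.

22/9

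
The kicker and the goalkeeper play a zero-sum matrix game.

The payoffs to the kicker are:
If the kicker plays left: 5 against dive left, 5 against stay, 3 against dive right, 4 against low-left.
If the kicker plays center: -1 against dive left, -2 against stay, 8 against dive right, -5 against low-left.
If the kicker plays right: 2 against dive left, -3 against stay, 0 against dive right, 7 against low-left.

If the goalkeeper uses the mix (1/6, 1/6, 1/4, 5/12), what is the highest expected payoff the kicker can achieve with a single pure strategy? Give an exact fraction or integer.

49/12

left: (5)·(1/6) + (5)·(1/6) + (3)·(1/4) + (4)·(5/12) = 49/12.
center: (-1)·(1/6) + (-2)·(1/6) + (8)·(1/4) + (-5)·(5/12) = -7/12.
right: (2)·(1/6) + (-3)·(1/6) + (0)·(1/4) + (7)·(5/12) = 11/4.
The best pure response is left with expected payoff 49/12.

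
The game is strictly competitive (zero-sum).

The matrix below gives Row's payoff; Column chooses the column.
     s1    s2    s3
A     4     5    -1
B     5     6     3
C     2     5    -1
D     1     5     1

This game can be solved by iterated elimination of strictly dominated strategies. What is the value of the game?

Column s2 is strictly dominated by s1 for Column (4<5, 5<6, 2<5, 1<5); eliminate s2.
Row A is strictly dominated by row B (5>4, 3>-1); eliminate A.
Row C is strictly dominated by row B (5>2, 3>-1); eliminate C.
Row D is strictly dominated by row B (5>1, 3>1); eliminate D.
Column s1 is strictly dominated by s3 for Column (3<5); eliminate s1.
Only (B, s3) remains, with payoff 3.

3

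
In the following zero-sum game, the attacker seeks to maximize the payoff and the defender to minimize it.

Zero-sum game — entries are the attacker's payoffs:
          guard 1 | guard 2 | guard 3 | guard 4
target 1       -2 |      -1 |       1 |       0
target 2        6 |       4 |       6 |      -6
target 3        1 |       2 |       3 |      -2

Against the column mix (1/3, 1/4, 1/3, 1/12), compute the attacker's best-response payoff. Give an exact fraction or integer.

9/2

target 1: (-2)·(1/3) + (-1)·(1/4) + (1)·(1/3) + (0)·(1/12) = -7/12.
target 2: (6)·(1/3) + (4)·(1/4) + (6)·(1/3) + (-6)·(1/12) = 9/2.
target 3: (1)·(1/3) + (2)·(1/4) + (3)·(1/3) + (-2)·(1/12) = 5/3.
The best pure response is target 2 with expected payoff 9/2.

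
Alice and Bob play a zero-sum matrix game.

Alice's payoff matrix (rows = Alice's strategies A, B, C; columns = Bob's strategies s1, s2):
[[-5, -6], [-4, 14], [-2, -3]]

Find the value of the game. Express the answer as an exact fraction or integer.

Row A is strictly dominated by row C, so Alice never plays it.
The remaining 2×2 game on (B, C) × (s1, s2) has no saddle point. Let Alice play B with probability p; indifference gives −4p − 2(1−p) = 14p − 3(1−p), so p = 1/19.
Similarly Bob's optimal q on s1 is 17/19, and the value is -4·(17/19) + (14)·(2/19) = -40/19.

-40/19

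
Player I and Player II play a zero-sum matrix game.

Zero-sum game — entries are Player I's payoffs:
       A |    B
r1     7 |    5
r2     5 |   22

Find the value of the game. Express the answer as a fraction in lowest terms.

Row minima are 5 and 5, so Player I's maximin is 5; column maxima are 7 and 22, so Player II's minimax is 7. These differ, so the equilibrium is in mixed strategies.
Let Player I play r1 with probability p. Player II is indifferent when 7p + 5(1−p) = 5p + 22(1−p), giving p = 17/19.
Let Player II play A with probability q. Player I is indifferent when 7q + 5(1−q) = 5q + 22(1−q), giving q = 17/19.
The value is 7·(17/19) + (5)·(2/19) = 129/19.

129/19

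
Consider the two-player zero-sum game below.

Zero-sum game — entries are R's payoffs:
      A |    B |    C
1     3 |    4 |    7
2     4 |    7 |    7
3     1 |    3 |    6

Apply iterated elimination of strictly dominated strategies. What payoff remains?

4

Row 3 is strictly dominated by row 1 (3>1, 4>3, 7>6); eliminate 3.
Column C is strictly dominated by A for C (3<7, 4<7); eliminate C.
Row 1 is strictly dominated by row 2 (4>3, 7>4); eliminate 1.
Column B is strictly dominated by A for C (4<7); eliminate B.
Only (2, A) remains, with payoff 4.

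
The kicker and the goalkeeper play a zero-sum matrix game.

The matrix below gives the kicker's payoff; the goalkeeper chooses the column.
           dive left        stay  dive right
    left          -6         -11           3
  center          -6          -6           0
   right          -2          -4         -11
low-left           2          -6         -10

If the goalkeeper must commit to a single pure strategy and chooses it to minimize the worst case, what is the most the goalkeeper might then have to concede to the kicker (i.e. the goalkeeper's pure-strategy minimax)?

The worst case (largest entry) in each column is dive left: 2, stay: -4, dive right: 3.
The best (smallest) of these is -4.

-4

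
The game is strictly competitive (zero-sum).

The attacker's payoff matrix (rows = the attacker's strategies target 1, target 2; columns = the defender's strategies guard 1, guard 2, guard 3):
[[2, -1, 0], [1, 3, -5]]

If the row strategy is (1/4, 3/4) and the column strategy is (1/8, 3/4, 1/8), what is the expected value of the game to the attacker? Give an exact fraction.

19/16

Against (1/8, 3/4, 1/8), each row's expected payoff is target 1: -1/2; target 2: 7/4.
Taking the (1/4, 3/4)-weighted average: (1/4)·(-1/2) + (3/4)·(7/4) = 19/16.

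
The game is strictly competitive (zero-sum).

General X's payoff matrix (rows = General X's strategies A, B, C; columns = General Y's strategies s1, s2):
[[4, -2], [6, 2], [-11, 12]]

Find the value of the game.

94/27

Row A is strictly dominated by row B, so General X never plays it.
The remaining 2×2 game on (B, C) × (s1, s2) has no saddle point. Let General X play B with probability p; indifference gives 6p − 11(1−p) = 2p + 12(1−p), so p = 23/27.
Similarly General Y's optimal q on s1 is 10/27, and the value is 6·(10/27) + (2)·(17/27) = 94/27.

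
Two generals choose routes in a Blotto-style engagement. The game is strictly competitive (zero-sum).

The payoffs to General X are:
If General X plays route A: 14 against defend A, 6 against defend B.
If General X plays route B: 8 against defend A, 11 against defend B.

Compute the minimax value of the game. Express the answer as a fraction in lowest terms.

106/11

Row minima are 6 and 8, so General X's maximin is 8; column maxima are 14 and 11, so General Y's minimax is 11. These differ, so the equilibrium is in mixed strategies.
Let General X play route A with probability p. General Y is indifferent when 14p + 8(1−p) = 6p + 11(1−p), giving p = 3/11.
Let General Y play defend A with probability q. General X is indifferent when 14q + 6(1−q) = 8q + 11(1−q), giving q = 5/11.
The value is 14·(5/11) + (6)·(6/11) = 106/11.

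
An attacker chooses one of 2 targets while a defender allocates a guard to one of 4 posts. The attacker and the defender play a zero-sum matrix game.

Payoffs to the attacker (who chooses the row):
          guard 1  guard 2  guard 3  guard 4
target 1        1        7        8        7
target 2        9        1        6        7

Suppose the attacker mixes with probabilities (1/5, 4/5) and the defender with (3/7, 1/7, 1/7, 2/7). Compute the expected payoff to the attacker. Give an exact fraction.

Against (3/7, 1/7, 1/7, 2/7), each row's expected payoff is target 1: 32/7; target 2: 48/7.
Taking the (1/5, 4/5)-weighted average: (1/5)·(32/7) + (4/5)·(48/7) = 32/5.

32/5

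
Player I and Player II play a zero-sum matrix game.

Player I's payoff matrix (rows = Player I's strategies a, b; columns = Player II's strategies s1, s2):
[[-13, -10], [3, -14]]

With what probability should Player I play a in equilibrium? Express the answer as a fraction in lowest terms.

Row minima are -13 and -14, so Player I's maximin is -13; column maxima are 3 and -10, so Player II's minimax is -10. These differ, so the equilibrium is in mixed strategies.
Let Player I play a with probability p. Player II is indifferent when −13p + 3(1−p) = −10p − 14(1−p), giving p = 17/20.

17/20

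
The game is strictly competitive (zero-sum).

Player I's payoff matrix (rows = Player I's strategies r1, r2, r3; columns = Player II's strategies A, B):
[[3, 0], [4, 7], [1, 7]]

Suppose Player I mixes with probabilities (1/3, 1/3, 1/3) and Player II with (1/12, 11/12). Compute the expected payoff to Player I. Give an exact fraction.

9/2

Against (1/12, 11/12), each row's expected payoff is r1: 1/4; r2: 27/4; r3: 13/2.
Taking the (1/3, 1/3, 1/3)-weighted average: (1/3)·(1/4) + (1/3)·(27/4) + (1/3)·(13/2) = 9/2.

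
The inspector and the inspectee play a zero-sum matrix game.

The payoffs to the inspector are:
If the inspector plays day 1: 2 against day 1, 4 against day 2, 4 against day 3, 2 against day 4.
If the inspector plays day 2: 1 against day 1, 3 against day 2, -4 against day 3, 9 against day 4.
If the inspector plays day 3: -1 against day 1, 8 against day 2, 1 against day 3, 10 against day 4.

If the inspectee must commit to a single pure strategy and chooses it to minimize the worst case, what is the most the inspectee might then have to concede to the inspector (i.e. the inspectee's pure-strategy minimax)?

2

The worst case (largest entry) in each column is day 1: 2, day 2: 8, day 3: 4, day 4: 10.
The best (smallest) of these is 2.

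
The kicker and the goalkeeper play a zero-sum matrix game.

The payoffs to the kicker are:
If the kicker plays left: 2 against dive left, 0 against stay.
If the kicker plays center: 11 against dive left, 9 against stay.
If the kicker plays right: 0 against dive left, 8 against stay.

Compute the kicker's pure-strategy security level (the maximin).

The worst-case payoff for each row is left: 0, center: 9, right: 0.
The best of these is 9.

9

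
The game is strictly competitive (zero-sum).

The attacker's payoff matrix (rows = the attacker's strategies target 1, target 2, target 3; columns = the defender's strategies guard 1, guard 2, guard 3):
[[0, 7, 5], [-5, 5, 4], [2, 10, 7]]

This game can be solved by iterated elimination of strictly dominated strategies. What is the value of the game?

2

Column guard 3 is strictly dominated by guard 1 for the defender (0<5, -5<4, 2<7); eliminate guard 3.
Column guard 2 is strictly dominated by guard 1 for the defender (0<7, -5<5, 2<10); eliminate guard 2.
Row target 2 is strictly dominated by row target 1 (0>-5); eliminate target 2.
Row target 1 is strictly dominated by row target 3 (2>0); eliminate target 1.
Only (target 3, guard 1) remains, with payoff 2.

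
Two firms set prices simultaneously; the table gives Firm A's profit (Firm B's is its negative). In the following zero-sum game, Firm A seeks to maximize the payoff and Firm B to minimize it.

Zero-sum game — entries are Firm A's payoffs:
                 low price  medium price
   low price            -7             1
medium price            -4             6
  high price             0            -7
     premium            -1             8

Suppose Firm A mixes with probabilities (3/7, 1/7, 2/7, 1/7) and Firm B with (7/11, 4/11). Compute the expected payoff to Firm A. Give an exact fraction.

Against (7/11, 4/11), each row's expected payoff is low price: -45/11; medium price: -4/11; high price: -28/11; premium: 25/11.
Taking the (3/7, 1/7, 2/7, 1/7)-weighted average: (3/7)·(-45/11) + (1/7)·(-4/11) + (2/7)·(-28/11) + (1/7)·(25/11) = -170/77.

-170/77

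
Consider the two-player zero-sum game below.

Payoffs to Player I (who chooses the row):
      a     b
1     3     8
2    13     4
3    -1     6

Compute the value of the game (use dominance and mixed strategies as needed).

46/7

Row 3 is strictly dominated by row 1, so Player I never plays it.
The remaining 2×2 game on (1, 2) × (a, b) has no saddle point. Let Player I play 1 with probability p; indifference gives 3p + 13(1−p) = 8p + 4(1−p), so p = 9/14.
Similarly Player II's optimal q on a is 2/7, and the value is 3·(2/7) + (8)·(5/7) = 46/7.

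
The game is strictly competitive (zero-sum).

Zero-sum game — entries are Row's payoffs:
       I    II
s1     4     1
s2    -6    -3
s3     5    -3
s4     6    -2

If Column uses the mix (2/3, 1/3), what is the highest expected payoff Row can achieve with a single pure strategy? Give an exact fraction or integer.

10/3

s1: (4)·(2/3) + (1)·(1/3) = 3.
s2: (-6)·(2/3) + (-3)·(1/3) = -5.
s3: (5)·(2/3) + (-3)·(1/3) = 7/3.
s4: (6)·(2/3) + (-2)·(1/3) = 10/3.
The best pure response is s4 with expected payoff 10/3.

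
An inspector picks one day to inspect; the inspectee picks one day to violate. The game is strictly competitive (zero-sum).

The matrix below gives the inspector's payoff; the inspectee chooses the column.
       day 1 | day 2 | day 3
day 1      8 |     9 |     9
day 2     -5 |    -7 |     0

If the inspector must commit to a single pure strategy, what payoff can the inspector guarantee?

8

The worst-case payoff for each row is day 1: 8, day 2: -7.
The best of these is 8.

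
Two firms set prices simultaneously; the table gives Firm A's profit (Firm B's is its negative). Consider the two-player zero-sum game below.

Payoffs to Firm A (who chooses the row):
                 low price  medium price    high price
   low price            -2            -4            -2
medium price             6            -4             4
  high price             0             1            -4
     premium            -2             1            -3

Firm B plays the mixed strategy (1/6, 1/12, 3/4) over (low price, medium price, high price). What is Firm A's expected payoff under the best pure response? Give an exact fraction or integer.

low price: (-2)·(1/6) + (-4)·(1/12) + (-2)·(3/4) = -13/6.
medium price: (6)·(1/6) + (-4)·(1/12) + (4)·(3/4) = 11/3.
high price: (0)·(1/6) + (1)·(1/12) + (-4)·(3/4) = -35/12.
premium: (-2)·(1/6) + (1)·(1/12) + (-3)·(3/4) = -5/2.
The best pure response is medium price with expected payoff 11/3.

11/3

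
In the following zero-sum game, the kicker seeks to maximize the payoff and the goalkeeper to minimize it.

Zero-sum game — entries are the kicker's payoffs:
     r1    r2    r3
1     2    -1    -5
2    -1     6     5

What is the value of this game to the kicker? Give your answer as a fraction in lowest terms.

5/13

Column r2 is strictly dominated by r3 for the goalkeeper (it gives the kicker more in every row).
The remaining 2×2 game on (1, 2) × (r1, r3) has no saddle point. Let the kicker play 1 with probability p; indifference gives 2p − (1−p) = −5p + 5(1−p), so p = 6/13.
Similarly the goalkeeper's optimal q on r1 is 10/13, and the value is 2·(10/13) + (-5)·(3/13) = 5/13.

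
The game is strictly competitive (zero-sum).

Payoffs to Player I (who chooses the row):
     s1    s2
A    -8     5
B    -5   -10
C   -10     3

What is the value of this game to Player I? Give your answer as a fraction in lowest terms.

Row C is strictly dominated by row A, so Player I never plays it.
The remaining 2×2 game on (A, B) × (s1, s2) has no saddle point. Let Player I play A with probability p; indifference gives −8p − 5(1−p) = 5p − 10(1−p), so p = 5/18.
Similarly Player II's optimal q on s1 is 5/6, and the value is -8·(5/6) + (5)·(1/6) = -35/6.

-35/6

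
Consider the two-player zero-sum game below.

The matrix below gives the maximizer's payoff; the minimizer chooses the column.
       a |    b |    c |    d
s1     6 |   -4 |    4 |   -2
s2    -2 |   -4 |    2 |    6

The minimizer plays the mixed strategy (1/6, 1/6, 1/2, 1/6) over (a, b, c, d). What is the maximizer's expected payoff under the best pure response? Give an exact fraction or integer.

s1: (6)·(1/6) + (-4)·(1/6) + (4)·(1/2) + (-2)·(1/6) = 2.
s2: (-2)·(1/6) + (-4)·(1/6) + (2)·(1/2) + (6)·(1/6) = 1.
The best pure response is s1 with expected payoff 2.

2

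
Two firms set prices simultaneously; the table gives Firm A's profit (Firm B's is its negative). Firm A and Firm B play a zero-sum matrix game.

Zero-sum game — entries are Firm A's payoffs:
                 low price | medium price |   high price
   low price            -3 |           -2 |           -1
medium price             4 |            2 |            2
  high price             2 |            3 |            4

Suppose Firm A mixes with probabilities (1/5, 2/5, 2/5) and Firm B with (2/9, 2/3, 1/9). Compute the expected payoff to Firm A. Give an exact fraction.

77/45

Against (2/9, 2/3, 1/9), each row's expected payoff is low price: -19/9; medium price: 22/9; high price: 26/9.
Taking the (1/5, 2/5, 2/5)-weighted average: (1/5)·(-19/9) + (2/5)·(22/9) + (2/5)·(26/9) = 77/45.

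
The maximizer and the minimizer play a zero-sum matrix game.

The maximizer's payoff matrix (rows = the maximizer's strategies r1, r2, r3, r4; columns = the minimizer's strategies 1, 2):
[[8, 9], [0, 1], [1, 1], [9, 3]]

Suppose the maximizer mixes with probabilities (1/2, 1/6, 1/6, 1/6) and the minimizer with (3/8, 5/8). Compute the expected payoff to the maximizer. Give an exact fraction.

Against (3/8, 5/8), each row's expected payoff is r1: 69/8; r2: 5/8; r3: 1; r4: 21/4.
Taking the (1/2, 1/6, 1/6, 1/6)-weighted average: (1/2)·(69/8) + (1/6)·(5/8) + (1/6)·(1) + (1/6)·(21/4) = 131/24.

131/24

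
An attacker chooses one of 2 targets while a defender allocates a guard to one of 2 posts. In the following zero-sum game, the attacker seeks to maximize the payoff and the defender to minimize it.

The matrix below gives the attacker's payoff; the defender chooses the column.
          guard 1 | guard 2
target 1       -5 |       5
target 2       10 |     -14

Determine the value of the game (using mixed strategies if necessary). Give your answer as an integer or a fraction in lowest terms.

Row minima are -5 and -14, so the attacker's maximin is -5; column maxima are 10 and 5, so the defender's minimax is 5. These differ, so the equilibrium is in mixed strategies.
Let the attacker play target 1 with probability p. The defender is indifferent when −5p + 10(1−p) = 5p − 14(1−p), giving p = 12/17.
Let the defender play guard 1 with probability q. The attacker is indifferent when −5q + 5(1−q) = 10q − 14(1−q), giving q = 19/34.
The value is -5·(19/34) + (5)·(15/34) = -10/17.

-10/17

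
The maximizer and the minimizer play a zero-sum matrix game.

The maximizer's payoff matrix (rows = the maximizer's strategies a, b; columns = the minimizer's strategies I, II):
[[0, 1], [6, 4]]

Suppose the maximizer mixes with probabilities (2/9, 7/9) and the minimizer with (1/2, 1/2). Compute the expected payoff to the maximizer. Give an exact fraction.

Against (1/2, 1/2), each row's expected payoff is a: 1/2; b: 5.
Taking the (2/9, 7/9)-weighted average: (2/9)·(1/2) + (7/9)·(5) = 4.

4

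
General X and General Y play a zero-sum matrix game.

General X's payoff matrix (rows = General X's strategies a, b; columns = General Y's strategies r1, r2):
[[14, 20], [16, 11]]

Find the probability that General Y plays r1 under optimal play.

Row minima are 14 and 11, so General X's maximin is 14; column maxima are 16 and 20, so General Y's minimax is 16. These differ, so the equilibrium is in mixed strategies.
Let General Y play r1 with probability q. General X is indifferent when 14q + 20(1−q) = 16q + 11(1−q), giving q = 9/11.

9/11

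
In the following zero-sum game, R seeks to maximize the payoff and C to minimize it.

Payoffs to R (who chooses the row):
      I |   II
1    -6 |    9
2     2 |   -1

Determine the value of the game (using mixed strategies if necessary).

Row minima are -6 and -1, so R's maximin is -1; column maxima are 2 and 9, so C's minimax is 2. These differ, so the equilibrium is in mixed strategies.
Let R play 1 with probability p. C is indifferent when −6p + 2(1−p) = 9p − (1−p), giving p = 1/6.
Let C play I with probability q. R is indifferent when −6q + 9(1−q) = 2q − (1−q), giving q = 5/9.
The value is -6·(5/9) + (9)·(4/9) = 2/3.

2/3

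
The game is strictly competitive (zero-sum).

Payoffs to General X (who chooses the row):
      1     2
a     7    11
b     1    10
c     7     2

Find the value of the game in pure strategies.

7

Row minima: 7, 1, 2 → General X's maximin is 7.
Column maxima: 7, 11 → General Y's minimax is 7.
They coincide at (a, 1), so the value is 7.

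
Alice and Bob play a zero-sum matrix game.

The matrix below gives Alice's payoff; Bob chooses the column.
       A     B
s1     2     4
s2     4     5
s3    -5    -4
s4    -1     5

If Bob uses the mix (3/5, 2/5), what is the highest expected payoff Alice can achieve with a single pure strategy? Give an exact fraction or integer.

22/5

s1: (2)·(3/5) + (4)·(2/5) = 14/5.
s2: (4)·(3/5) + (5)·(2/5) = 22/5.
s3: (-5)·(3/5) + (-4)·(2/5) = -23/5.
s4: (-1)·(3/5) + (5)·(2/5) = 7/5.
The best pure response is s2 with expected payoff 22/5.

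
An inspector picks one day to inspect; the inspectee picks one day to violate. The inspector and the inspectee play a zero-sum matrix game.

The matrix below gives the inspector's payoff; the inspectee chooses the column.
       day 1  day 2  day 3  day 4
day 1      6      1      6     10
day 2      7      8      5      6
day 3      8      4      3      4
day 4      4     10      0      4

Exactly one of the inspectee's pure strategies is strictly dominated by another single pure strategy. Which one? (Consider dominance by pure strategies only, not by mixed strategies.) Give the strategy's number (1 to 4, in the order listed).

4

The inspectee prefers columns that give the inspector less. Compare day 4 with day 3: 6 < 10, 5 < 6, 3 < 4, 0 < 4.
So day 3 strictly dominates day 4 for the inspectee; day 4 is strictly dominated.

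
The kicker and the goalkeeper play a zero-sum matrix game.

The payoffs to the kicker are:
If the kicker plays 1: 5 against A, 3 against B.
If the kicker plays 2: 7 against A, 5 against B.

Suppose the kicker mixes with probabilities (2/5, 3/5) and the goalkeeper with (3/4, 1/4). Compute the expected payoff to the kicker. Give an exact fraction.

Against (3/4, 1/4), each row's expected payoff is 1: 9/2; 2: 13/2.
Taking the (2/5, 3/5)-weighted average: (2/5)·(9/2) + (3/5)·(13/2) = 57/10.

57/10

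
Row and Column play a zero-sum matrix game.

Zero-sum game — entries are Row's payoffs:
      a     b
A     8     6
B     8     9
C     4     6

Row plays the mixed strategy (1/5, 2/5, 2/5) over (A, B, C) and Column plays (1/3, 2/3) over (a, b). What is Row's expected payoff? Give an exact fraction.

104/15

Against (1/3, 2/3), each row's expected payoff is A: 20/3; B: 26/3; C: 16/3.
Taking the (1/5, 2/5, 2/5)-weighted average: (1/5)·(20/3) + (2/5)·(26/3) + (2/5)·(16/3) = 104/15.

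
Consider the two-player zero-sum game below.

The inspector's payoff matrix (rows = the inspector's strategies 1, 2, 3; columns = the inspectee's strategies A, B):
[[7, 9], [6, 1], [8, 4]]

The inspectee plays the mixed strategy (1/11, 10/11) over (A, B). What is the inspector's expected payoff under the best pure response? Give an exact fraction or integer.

97/11

1: (7)·(1/11) + (9)·(10/11) = 97/11.
2: (6)·(1/11) + (1)·(10/11) = 16/11.
3: (8)·(1/11) + (4)·(10/11) = 48/11.
The best pure response is 1 with expected payoff 97/11.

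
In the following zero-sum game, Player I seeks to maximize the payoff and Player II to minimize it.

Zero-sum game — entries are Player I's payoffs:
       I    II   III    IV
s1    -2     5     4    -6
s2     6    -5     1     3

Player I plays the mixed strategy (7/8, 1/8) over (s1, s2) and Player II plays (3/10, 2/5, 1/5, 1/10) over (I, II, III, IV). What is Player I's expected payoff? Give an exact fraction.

Against (3/10, 2/5, 1/5, 1/10), each row's expected payoff is s1: 8/5; s2: 3/10.
Taking the (7/8, 1/8)-weighted average: (7/8)·(8/5) + (1/8)·(3/10) = 23/16.

23/16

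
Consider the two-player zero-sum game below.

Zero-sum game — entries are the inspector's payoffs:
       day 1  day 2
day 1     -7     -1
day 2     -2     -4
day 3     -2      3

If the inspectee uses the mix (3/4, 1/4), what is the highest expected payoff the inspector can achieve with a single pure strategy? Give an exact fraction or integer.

-3/4

day 1: (-7)·(3/4) + (-1)·(1/4) = -11/2.
day 2: (-2)·(3/4) + (-4)·(1/4) = -5/2.
day 3: (-2)·(3/4) + (3)·(1/4) = -3/4.
The best pure response is day 3 with expected payoff -3/4.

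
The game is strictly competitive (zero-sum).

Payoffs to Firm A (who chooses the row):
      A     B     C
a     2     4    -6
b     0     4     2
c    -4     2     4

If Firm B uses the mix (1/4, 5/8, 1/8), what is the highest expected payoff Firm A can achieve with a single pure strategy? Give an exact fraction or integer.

a: (2)·(1/4) + (4)·(5/8) + (-6)·(1/8) = 9/4.
b: (0)·(1/4) + (4)·(5/8) + (2)·(1/8) = 11/4.
c: (-4)·(1/4) + (2)·(5/8) + (4)·(1/8) = 3/4.
The best pure response is b with expected payoff 11/4.

11/4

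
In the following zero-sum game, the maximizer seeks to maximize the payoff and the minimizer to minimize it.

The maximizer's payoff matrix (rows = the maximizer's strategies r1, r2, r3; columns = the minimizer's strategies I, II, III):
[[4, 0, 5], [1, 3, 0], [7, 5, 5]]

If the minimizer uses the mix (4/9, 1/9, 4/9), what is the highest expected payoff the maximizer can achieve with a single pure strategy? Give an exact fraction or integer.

53/9

r1: (4)·(4/9) + (0)·(1/9) + (5)·(4/9) = 4.
r2: (1)·(4/9) + (3)·(1/9) + (0)·(4/9) = 7/9.
r3: (7)·(4/9) + (5)·(1/9) + (5)·(4/9) = 53/9.
The best pure response is r3 with expected payoff 53/9.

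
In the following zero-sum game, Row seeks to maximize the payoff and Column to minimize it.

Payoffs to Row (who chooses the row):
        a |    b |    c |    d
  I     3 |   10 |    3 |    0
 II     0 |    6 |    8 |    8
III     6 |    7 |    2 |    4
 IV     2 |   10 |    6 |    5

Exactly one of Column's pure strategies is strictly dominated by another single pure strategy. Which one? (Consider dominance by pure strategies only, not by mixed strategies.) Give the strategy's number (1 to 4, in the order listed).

2

Column prefers columns that give Row less. Compare b with a: 3 < 10, 0 < 6, 6 < 7, 2 < 10.
So a strictly dominates b for Column; b is strictly dominated.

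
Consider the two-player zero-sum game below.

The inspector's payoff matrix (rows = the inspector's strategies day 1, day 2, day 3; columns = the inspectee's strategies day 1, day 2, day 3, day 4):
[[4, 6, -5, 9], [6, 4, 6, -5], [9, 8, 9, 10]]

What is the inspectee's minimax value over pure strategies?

8

The worst case (largest entry) in each column is day 1: 9, day 2: 8, day 3: 9, day 4: 10.
The best (smallest) of these is 8.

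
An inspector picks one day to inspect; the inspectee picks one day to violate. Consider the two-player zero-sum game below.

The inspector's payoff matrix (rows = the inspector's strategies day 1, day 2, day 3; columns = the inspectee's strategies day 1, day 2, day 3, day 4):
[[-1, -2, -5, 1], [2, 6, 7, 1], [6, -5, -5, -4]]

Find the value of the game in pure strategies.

1

Row minima: -5, 1, -5 → the inspector's maximin is 1.
Column maxima: 6, 6, 7, 1 → the inspectee's minimax is 1.
They coincide at (day 2, day 4), so the value is 1.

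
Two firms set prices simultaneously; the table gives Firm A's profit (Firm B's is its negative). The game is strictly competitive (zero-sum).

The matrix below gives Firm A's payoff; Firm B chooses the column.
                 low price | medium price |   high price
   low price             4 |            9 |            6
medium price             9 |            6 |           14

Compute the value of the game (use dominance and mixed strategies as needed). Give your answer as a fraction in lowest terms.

Column high price is strictly dominated by low price for Firm B (it gives Firm A more in every row).
The remaining 2×2 game on (low price, medium price) × (low price, medium price) has no saddle point. Let Firm A play low price with probability p; indifference gives 4p + 9(1−p) = 9p + 6(1−p), so p = 3/8.
Similarly Firm B's optimal q on low price is 3/8, and the value is 4·(3/8) + (9)·(5/8) = 57/8.

57/8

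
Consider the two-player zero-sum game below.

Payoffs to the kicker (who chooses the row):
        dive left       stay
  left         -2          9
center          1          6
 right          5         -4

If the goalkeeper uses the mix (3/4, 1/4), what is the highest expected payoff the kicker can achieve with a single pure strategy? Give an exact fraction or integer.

11/4

left: (-2)·(3/4) + (9)·(1/4) = 3/4.
center: (1)·(3/4) + (6)·(1/4) = 9/4.
right: (5)·(3/4) + (-4)·(1/4) = 11/4.
The best pure response is right with expected payoff 11/4.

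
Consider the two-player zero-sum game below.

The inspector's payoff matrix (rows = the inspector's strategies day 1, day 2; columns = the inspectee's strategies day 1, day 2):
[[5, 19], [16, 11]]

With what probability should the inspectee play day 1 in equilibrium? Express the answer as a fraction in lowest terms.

Row minima are 5 and 11, so the inspector's maximin is 11; column maxima are 16 and 19, so the inspectee's minimax is 16. These differ, so the equilibrium is in mixed strategies.
Let the inspectee play day 1 with probability q. The inspector is indifferent when 5q + 19(1−q) = 16q + 11(1−q), giving q = 8/19.

8/19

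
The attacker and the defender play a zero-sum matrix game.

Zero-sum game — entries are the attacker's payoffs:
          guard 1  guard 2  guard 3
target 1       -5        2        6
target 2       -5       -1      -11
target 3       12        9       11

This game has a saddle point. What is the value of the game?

9

Row minima: -5, -11, 9 → the attacker's maximin is 9.
Column maxima: 12, 9, 11 → the defender's minimax is 9.
They coincide at (target 3, guard 2), so the value is 9.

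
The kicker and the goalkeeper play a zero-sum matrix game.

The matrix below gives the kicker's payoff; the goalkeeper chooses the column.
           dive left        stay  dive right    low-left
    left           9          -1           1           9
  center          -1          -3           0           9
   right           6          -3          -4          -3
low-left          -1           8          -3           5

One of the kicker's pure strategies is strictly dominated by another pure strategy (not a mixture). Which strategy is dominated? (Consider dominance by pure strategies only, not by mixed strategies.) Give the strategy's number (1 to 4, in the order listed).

Compare right with left: 9 > 6, -1 > -3, 1 > -4, 9 > -3.
So left strictly dominates right for the kicker; right is strictly dominated.

3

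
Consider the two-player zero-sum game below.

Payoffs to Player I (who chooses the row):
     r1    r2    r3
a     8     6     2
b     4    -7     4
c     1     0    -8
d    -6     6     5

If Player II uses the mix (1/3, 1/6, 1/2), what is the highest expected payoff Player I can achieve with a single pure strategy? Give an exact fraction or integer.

a: (8)·(1/3) + (6)·(1/6) + (2)·(1/2) = 14/3.
b: (4)·(1/3) + (-7)·(1/6) + (4)·(1/2) = 13/6.
c: (1)·(1/3) + (0)·(1/6) + (-8)·(1/2) = -11/3.
d: (-6)·(1/3) + (6)·(1/6) + (5)·(1/2) = 3/2.
The best pure response is a with expected payoff 14/3.

14/3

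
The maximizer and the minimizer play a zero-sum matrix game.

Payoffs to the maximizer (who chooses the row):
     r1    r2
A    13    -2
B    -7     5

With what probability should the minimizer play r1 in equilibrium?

Row minima are -2 and -7, so the maximizer's maximin is -2; column maxima are 13 and 5, so the minimizer's minimax is 5. These differ, so the equilibrium is in mixed strategies.
Let the minimizer play r1 with probability q. The maximizer is indifferent when 13q − 2(1−q) = −7q + 5(1−q), giving q = 7/27.

7/27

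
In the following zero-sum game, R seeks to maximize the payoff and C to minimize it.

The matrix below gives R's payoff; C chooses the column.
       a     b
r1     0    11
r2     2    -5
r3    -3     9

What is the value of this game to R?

11/9

Row r3 is strictly dominated by row r1, so R never plays it.
The remaining 2×2 game on (r1, r2) × (a, b) has no saddle point. Let R play r1 with probability p; indifference gives 2(1−p) = 11p − 5(1−p), so p = 7/18.
Similarly C's optimal q on a is 8/9, and the value is 0·(8/9) + (11)·(1/9) = 11/9.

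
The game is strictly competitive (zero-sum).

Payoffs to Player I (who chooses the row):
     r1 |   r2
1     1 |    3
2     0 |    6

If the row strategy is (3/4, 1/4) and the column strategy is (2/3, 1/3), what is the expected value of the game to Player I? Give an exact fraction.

7/4

Against (2/3, 1/3), each row's expected payoff is 1: 5/3; 2: 2.
Taking the (3/4, 1/4)-weighted average: (3/4)·(5/3) + (1/4)·(2) = 7/4.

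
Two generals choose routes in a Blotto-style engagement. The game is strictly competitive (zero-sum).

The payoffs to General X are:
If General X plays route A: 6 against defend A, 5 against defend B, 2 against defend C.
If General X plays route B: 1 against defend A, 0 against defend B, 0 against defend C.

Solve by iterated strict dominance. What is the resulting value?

2

Row route B is strictly dominated by row route A (6>1, 5>0, 2>0); eliminate route B.
Column defend B is strictly dominated by defend C for General Y (2<5); eliminate defend B.
Column defend A is strictly dominated by defend C for General Y (2<6); eliminate defend A.
Only (route A, defend C) remains, with payoff 2.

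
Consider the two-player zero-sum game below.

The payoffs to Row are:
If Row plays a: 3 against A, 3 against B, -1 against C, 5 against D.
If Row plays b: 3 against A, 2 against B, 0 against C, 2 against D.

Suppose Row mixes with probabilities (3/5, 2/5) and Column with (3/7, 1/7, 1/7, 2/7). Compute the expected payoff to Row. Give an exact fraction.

93/35

Against (3/7, 1/7, 1/7, 2/7), each row's expected payoff is a: 3; b: 15/7.
Taking the (3/5, 2/5)-weighted average: (3/5)·(3) + (2/5)·(15/7) = 93/35.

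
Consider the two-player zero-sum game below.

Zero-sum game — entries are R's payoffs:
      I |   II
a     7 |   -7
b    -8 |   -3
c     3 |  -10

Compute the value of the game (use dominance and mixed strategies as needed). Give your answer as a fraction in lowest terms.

-77/19

Row c is strictly dominated by row a, so R never plays it.
The remaining 2×2 game on (a, b) × (I, II) has no saddle point. Let R play a with probability p; indifference gives 7p − 8(1−p) = −7p − 3(1−p), so p = 5/19.
Similarly C's optimal q on I is 4/19, and the value is 7·(4/19) + (-7)·(15/19) = -77/19.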